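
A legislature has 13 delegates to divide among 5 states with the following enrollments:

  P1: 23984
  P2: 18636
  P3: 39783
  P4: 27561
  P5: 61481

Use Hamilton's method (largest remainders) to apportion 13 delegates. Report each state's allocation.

P1 2; P2 1; P3 3; P4 2; P5 5

Total 171445; standard divisor 171445/13 ≈ 13188.077.
Standard quotas: P1 1.8186, P2 1.4131, P3 3.0166, P4 2.0898, P5 4.6619.
Lower quotas: P1 1, P2 1, P3 3, P4 2, P5 4 (sum 11, leaving 2 seats).
Remainders in descending order: P1 0.8186, P5 0.6619, P2 0.4131, P4 0.0898, P3 0.0166.
Largest remainders: P1, P5 receive the extra seats.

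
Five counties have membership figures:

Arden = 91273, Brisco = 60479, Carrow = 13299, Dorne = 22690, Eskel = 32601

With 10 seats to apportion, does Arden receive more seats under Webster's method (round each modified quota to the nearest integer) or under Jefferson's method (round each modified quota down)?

Webster: Arden 4, Brisco 3, Carrow 1, Dorne 1, Eskel 1.
Jefferson: Arden 5, Brisco 3, Carrow 0, Dorne 1, Eskel 1.
Arden gets 4 under Webster and 5 under Jefferson.

Jefferson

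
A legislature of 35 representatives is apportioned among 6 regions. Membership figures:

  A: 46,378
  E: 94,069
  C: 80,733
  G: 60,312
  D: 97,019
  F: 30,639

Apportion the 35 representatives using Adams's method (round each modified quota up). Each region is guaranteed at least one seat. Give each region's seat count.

A 4, E 8, C 7, G 5, D 8, F 3

Standard divisor 409150/35 ≈ 11690; standard quotas: A 3.967, E 8.047, C 6.906, G 5.159, D 8.299, F 2.621.
Rounding up gives 4, 9, 7, 6, 9, 3 = 38 seats, so the divisor must be adjusted.
With modified divisor 12800: modified quotas A 3.623, E 7.349, C 6.307, G 4.712, D 7.580, F 2.394.
Rounding up: A 4, E 8, C 7, G 5, D 8, F 3 (total 35).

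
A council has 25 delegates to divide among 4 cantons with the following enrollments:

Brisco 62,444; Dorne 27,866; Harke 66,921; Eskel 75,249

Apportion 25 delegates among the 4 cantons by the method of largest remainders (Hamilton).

Brisco: 7, Dorne: 3, Harke: 7, Eskel: 8

Standard divisor: 232480 ÷ 25 ≈ 9299.2.
Standard quotas: Brisco 6.7150, Dorne 2.9966, Harke 7.1964, Eskel 8.0920.
Lower quotas: Brisco 6, Dorne 2, Harke 7, Eskel 8 (sum 23, leaving 2 seats).
Remainders in descending order: Dorne 0.9966, Brisco 0.7150, Harke 0.1964, Eskel 0.0920.
Largest remainders: Dorne, Brisco receive the extra seats.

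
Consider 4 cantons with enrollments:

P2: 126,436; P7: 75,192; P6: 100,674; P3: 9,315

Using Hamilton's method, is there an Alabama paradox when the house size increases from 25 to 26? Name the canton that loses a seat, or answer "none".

none

At 25 seats: P2 10, P7 6, P6 8, P3 1.
At 26 seats: P2 11, P7 6, P6 8, P3 1.
No canton's allocation decreased.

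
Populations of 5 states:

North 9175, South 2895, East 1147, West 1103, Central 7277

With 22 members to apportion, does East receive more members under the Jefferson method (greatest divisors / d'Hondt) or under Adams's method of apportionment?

Adams

Jefferson: North 10, South 3, East 1, West 1, Central 7.
Adams: North 9, South 3, East 2, West 1, Central 7.
East gets 1 under Jefferson and 2 under Adams.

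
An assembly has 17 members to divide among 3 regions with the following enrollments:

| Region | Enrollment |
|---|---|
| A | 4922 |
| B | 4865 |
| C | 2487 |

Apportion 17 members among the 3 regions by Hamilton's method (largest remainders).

The standard divisor is 12274/17 = 722.
Standard quotas: A 6.817, B 6.738, C 3.445.
Lower quotas: A 6, B 6, C 3 (sum 15, leaving 2 seats).
Remainders in descending order: A 0.817, B 0.738, C 0.445.
The surplus seats go to A, B.

A 7, B 7, C 3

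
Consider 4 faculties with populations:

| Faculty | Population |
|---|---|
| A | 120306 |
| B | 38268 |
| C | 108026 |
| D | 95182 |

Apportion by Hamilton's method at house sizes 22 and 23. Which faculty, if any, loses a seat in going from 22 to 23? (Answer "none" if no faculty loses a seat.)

none

At 22 seats: A 7, B 2, C 7, D 6.
At 23 seats: A 8, B 2, C 7, D 6.
No faculty's allocation decreased.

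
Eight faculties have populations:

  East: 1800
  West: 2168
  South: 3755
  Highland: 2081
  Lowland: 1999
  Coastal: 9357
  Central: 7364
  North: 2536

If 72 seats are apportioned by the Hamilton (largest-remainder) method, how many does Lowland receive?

4

Total 31060; standard divisor 31060/72 ≈ 431.389.
Standard quotas: East 4.1726, West 5.0256, South 8.7044, Highland 4.8240, Lowland 4.6339, Coastal 21.6904, Central 17.0704, North 5.8787.
Lower quotas: East 4, West 5, South 8, Highland 4, Lowland 4, Coastal 21, Central 17, North 5 (sum 68, leaving 4 seats).
Remainders in descending order: North 0.8787, Highland 0.8240, South 0.7044, Coastal 0.6904, Lowland 0.6339, East 0.1726, Central 0.0704, West 0.0256.
Largest remainders: North, Highland, South, Coastal receive the extra seats.
Lowland receives 4.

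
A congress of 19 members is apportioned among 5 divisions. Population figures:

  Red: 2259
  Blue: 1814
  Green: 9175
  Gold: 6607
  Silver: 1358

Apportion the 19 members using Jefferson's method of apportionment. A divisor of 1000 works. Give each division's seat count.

With modified divisor 1000: modified quotas Red 2.259, Blue 1.814, Green 9.175, Gold 6.607, Silver 1.358.
Rounding down: Red 2, Blue 1, Green 9, Gold 6, Silver 1 (total 19).

Red 2, Blue 1, Green 9, Gold 6, Silver 1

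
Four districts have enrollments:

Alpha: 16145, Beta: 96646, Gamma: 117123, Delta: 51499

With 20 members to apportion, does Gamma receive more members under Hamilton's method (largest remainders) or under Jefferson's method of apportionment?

Jefferson

Hamilton: Alpha 1, Beta 7, Gamma 8, Delta 4.
Jefferson: Alpha 1, Beta 7, Gamma 9, Delta 3.
Gamma gets 8 under Hamilton and 9 under Jefferson.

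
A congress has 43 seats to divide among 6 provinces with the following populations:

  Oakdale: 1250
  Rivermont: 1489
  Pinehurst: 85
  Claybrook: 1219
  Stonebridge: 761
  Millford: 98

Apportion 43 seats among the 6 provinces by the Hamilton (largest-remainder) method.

Oakdale 11, Rivermont 13, Pinehurst 1, Claybrook 11, Stonebridge 6, Millford 1

Standard divisor: 4902 ÷ 43 = 114.
Standard quotas: Oakdale 10.965, Rivermont 13.061, Pinehurst 0.746, Claybrook 10.693, Stonebridge 6.675, Millford 0.860.
Lower quotas: Oakdale 10, Rivermont 13, Pinehurst 0, Claybrook 10, Stonebridge 6, Millford 0 (sum 39, leaving 4 seats).
Remainders in descending order: Oakdale 0.965, Millford 0.860, Pinehurst 0.746, Claybrook 0.693, Stonebridge 0.675, Rivermont 0.061.
Largest remainders: Oakdale, Millford, Pinehurst, Claybrook receive the extra seats.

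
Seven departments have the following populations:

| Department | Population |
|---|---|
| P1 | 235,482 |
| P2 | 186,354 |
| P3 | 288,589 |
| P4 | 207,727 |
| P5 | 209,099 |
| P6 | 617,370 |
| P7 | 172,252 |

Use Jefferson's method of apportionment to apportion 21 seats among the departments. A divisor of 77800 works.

With modified divisor 77800: modified quotas P1 3.027, P2 2.395, P3 3.709, P4 2.670, P5 2.688, P6 7.935, P7 2.214.
Rounding down: P1 3, P2 2, P3 3, P4 2, P5 2, P6 7, P7 2 (total 21).

P1: 3; P2: 2; P3: 3; P4: 2; P5: 2; P6: 7; P7: 2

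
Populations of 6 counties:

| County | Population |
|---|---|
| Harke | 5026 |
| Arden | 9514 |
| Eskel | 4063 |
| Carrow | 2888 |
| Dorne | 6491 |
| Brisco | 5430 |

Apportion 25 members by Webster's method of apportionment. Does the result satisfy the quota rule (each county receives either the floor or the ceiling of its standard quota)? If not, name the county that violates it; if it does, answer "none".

Standard quotas: Harke 3.761, Arden 7.119, Eskel 3.040, Carrow 2.161, Dorne 4.857, Brisco 4.063.
Webster allocation: Harke 4, Arden 7, Eskel 3, Carrow 2, Dorne 5, Brisco 4.
Every allocation lies between the lower and upper quota.

none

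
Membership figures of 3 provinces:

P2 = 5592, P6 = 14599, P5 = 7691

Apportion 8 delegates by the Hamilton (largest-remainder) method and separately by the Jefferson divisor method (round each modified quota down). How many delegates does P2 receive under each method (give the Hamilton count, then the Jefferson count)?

2 and 1

Hamilton: P2 2, P6 4, P5 2.
Jefferson: P2 1, P6 5, P5 2.
P2 gets 2 under Hamilton and 1 under Jefferson.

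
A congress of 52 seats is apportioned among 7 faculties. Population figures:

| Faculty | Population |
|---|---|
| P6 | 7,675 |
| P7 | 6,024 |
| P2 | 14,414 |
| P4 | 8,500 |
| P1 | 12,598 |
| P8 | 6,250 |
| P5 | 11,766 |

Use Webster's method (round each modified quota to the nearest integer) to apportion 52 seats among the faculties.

P6=6, P7=5, P2=11, P4=6, P1=10, P8=5, P5=9

Standard divisor 67227/52 ≈ 1292.827; standard quotas: P6 5.937, P7 4.660, P2 11.149, P4 6.575, P1 9.745, P8 4.834, P5 9.101.
Rounding to the nearest integer gives 6, 5, 11, 7, 10, 5, 9 = 53 seats, so the divisor must be adjusted.
With modified divisor 1320: modified quotas P6 5.814, P7 4.564, P2 10.920, P4 6.439, P1 9.544, P8 4.735, P5 8.914.
Rounding to the nearest integer: P6 6, P7 5, P2 11, P4 6, P1 10, P8 5, P5 9 (total 52).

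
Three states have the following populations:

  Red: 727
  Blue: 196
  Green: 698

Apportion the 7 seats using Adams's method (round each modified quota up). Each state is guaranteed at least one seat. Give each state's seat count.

Red: 3, Blue: 1, Green: 3

Standard divisor 1621/7 ≈ 231.571; standard quotas: Red 3.139, Blue 0.846, Green 3.014.
Rounding up gives 4, 1, 4 = 9 seats, so the divisor must be adjusted.
With modified divisor 300: modified quotas Red 2.423, Blue 0.653, Green 2.327.
Rounding up: Red 3, Blue 1, Green 3 (total 7).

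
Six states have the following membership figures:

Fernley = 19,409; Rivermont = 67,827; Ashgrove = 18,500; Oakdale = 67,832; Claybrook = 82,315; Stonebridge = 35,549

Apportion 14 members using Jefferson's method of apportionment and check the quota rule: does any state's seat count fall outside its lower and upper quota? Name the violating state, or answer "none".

Standard quotas: Fernley 0.932, Rivermont 3.258, Ashgrove 0.889, Oakdale 3.259, Claybrook 3.954, Stonebridge 1.708.
Jefferson allocation: Fernley 1, Rivermont 3, Ashgrove 1, Oakdale 3, Claybrook 4, Stonebridge 2.
Every allocation lies between the lower and upper quota.

none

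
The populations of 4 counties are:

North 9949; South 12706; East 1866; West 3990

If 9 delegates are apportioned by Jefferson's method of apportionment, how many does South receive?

Standard divisor 28511/9 ≈ 3167.889; standard quotas: North 3.141, South 4.011, East 0.589, West 1.260.
Rounding down gives 3, 4, 0, 1 = 8 seats, so the divisor must be adjusted.
With modified divisor 2500: modified quotas North 3.980, South 5.082, East 0.746, West 1.596.
Rounding down: North 3, South 5, East 0, West 1 (total 9).
South receives 5.

5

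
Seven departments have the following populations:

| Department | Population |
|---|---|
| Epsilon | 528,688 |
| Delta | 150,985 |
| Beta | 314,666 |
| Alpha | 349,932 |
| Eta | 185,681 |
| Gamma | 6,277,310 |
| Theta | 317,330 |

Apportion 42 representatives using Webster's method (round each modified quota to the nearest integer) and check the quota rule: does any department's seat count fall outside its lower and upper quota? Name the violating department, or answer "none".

Gamma

Standard quotas: Epsilon 2.733, Delta 0.781, Beta 1.627, Alpha 1.809, Eta 0.960, Gamma 32.450, Theta 1.640.
Webster allocation: Epsilon 3, Delta 1, Beta 2, Alpha 2, Eta 1, Gamma 31, Theta 2.
Gamma has quota 32.450 (lower 32, upper 33) but receives 31 — outside the quota interval.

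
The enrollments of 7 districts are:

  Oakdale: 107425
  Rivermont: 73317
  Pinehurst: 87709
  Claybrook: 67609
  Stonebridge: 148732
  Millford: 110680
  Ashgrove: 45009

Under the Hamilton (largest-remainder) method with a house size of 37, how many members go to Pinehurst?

Standard divisor: 640481 ÷ 37 ≈ 17310.297.
Standard quotas: Oakdale 6.2058, Rivermont 4.2355, Pinehurst 5.0669, Claybrook 3.9057, Stonebridge 8.5921, Millford 6.3939, Ashgrove 2.6001.
Lower quotas: Oakdale 6, Rivermont 4, Pinehurst 5, Claybrook 3, Stonebridge 8, Millford 6, Ashgrove 2 (sum 34, leaving 3 seats).
Remainders in descending order: Claybrook 0.9057, Ashgrove 0.6001, Stonebridge 0.5921, Millford 0.3939, Rivermont 0.2355, Oakdale 0.2058, Pinehurst 0.0669.
The surplus seats go to Claybrook, Ashgrove, Stonebridge.
Pinehurst receives 5.

5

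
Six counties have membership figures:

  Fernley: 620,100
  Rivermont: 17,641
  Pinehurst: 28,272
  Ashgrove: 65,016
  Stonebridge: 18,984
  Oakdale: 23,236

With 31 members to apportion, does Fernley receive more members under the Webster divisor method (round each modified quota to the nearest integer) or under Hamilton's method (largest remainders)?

Webster: Fernley 24, Rivermont 1, Pinehurst 1, Ashgrove 3, Stonebridge 1, Oakdale 1.
Hamilton: Fernley 25, Rivermont 1, Pinehurst 1, Ashgrove 2, Stonebridge 1, Oakdale 1.
Fernley gets 24 under Webster and 25 under Hamilton.

Hamilton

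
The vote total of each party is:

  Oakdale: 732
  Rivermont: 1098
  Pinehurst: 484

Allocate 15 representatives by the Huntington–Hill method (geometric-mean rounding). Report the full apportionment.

With divisor 155: modified quotas Oakdale 4.723, Rivermont 7.084, Pinehurst 3.123.
Geometric-mean thresholds: Oakdale √(4·5)=4.472, Rivermont √(7·8)=7.483, Pinehurst √(3·4)=3.464.
Each quota rounded against its threshold gives Oakdale 5, Rivermont 7, Pinehurst 3 (total 15).

Oakdale 5; Rivermont 7; Pinehurst 3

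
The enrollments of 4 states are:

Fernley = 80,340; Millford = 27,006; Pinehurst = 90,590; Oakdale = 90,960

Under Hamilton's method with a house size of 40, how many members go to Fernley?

11

Total 288896; standard divisor 288896/40 ≈ 7222.4.
Standard quotas: Fernley 11.1237, Millford 3.7392, Pinehurst 12.5429, Oakdale 12.5942.
Lower quotas: Fernley 11, Millford 3, Pinehurst 12, Oakdale 12 (sum 38, leaving 2 seats).
Remainders in descending order: Millford 0.7392, Oakdale 0.5942, Pinehurst 0.5429, Fernley 0.1237.
The surplus seats go to Millford, Oakdale.
Fernley receives 11.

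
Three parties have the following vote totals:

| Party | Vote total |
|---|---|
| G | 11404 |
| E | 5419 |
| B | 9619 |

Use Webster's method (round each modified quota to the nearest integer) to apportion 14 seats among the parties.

G: 6; E: 3; B: 5

Standard divisor 26442/14 ≈ 1888.714; standard quotas: G 6.038, E 2.869, B 5.093.
Rounding to the nearest integer gives G 6, E 3, B 5 — total 14, matching the house size, so no adjustment is needed.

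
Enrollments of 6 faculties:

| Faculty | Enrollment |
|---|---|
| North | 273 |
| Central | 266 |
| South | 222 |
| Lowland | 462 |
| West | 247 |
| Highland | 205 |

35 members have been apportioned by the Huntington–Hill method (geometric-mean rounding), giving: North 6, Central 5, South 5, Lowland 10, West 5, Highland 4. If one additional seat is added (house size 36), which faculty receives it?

Priority for the next seat is population ÷ (√(s·(s+1))).
Priorities: North 42.125, Central 48.565, South 40.531, Lowland 44.050, West 45.096, Highland 45.839.
Highest priority: Central.

Central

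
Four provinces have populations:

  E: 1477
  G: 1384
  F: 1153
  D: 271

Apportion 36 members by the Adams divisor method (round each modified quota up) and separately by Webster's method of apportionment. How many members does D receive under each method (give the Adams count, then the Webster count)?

Adams: E 12, G 11, F 10, D 3.
Webster: E 12, G 12, F 10, D 2.
D gets 3 under Adams and 2 under Webster.

3 and 2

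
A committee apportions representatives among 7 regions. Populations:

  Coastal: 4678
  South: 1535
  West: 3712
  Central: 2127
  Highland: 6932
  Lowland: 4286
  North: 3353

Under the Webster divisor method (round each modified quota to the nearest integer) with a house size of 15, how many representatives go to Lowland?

2

Standard divisor 26623/15 ≈ 1774.867; standard quotas: Coastal 2.636, South 0.865, West 2.091, Central 1.198, Highland 3.906, Lowland 2.415, North 1.889.
Rounding to the nearest integer gives Coastal 3, South 1, West 2, Central 1, Highland 4, Lowland 2, North 2 — total 15, matching the house size, so no adjustment is needed.
Lowland receives 2.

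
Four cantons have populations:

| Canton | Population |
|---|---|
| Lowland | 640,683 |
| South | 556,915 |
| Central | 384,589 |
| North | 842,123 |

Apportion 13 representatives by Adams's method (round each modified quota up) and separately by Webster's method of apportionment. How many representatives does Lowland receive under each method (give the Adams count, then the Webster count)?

Adams: Lowland 4, South 3, Central 2, North 4.
Webster: Lowland 3, South 3, Central 2, North 5.
Lowland gets 4 under Adams and 3 under Webster.

4 and 3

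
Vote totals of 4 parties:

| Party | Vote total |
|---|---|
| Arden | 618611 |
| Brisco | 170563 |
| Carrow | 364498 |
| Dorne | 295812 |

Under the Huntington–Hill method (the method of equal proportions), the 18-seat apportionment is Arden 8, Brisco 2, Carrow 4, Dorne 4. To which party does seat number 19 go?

Carrow

Priority for the next seat is population ÷ (√(s·(s+1))).
Priorities: Arden 72904.006, Brisco 69632.053, Carrow 81504.231, Dorne 66145.574.
Highest priority: Carrow.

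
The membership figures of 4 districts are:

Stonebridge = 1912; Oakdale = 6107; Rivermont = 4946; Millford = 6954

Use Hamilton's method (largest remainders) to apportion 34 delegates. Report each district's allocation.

Stonebridge 3, Oakdale 10, Rivermont 9, Millford 12

Standard divisor: 19919 ÷ 34 ≈ 585.853.
Standard quotas: Stonebridge 3.2636, Oakdale 10.4241, Rivermont 8.4424, Millford 11.8699.
Lower quotas: Stonebridge 3, Oakdale 10, Rivermont 8, Millford 11 (sum 32, leaving 2 seats).
Remainders in descending order: Millford 0.8699, Rivermont 0.4424, Oakdale 0.4241, Stonebridge 0.2636.
Largest remainders: Millford, Rivermont receive the extra seats.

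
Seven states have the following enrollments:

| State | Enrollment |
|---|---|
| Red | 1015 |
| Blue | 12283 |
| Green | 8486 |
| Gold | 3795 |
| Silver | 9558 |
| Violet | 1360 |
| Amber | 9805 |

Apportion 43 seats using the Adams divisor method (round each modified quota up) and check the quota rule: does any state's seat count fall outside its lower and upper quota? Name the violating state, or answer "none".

none

Standard quotas: Red 0.943, Blue 11.407, Green 7.881, Gold 3.524, Silver 8.876, Violet 1.263, Amber 9.106.
Adams allocation: Red 1, Blue 11, Green 8, Gold 4, Silver 8, Violet 2, Amber 9.
Every allocation lies between the lower and upper quota.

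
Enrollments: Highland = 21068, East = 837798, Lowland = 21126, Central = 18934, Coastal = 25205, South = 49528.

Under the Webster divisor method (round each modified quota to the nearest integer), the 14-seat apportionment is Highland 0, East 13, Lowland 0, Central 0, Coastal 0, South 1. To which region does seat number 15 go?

East

Priority for the next seat is population ÷ (current seats + 0.5).
Priorities: Highland 42136.000, East 62059.111, Lowland 42252.000, Central 37868.000, Coastal 50410.000, South 33018.667.
Highest priority: East.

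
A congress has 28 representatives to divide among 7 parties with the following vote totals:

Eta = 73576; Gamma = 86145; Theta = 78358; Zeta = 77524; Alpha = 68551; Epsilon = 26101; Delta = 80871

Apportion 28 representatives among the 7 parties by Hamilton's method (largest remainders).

The standard divisor is 491126/28 ≈ 17540.214.
Standard quotas: Eta 4.1947, Gamma 4.9113, Theta 4.4673, Zeta 4.4198, Alpha 3.9082, Epsilon 1.4881, Delta 4.6106.
Lower quotas: Eta 4, Gamma 4, Theta 4, Zeta 4, Alpha 3, Epsilon 1, Delta 4 (sum 24, leaving 4 seats).
Remainders in descending order: Gamma 0.9113, Alpha 0.9082, Delta 0.6106, Epsilon 0.4881, Theta 0.4673, Zeta 0.4198, Eta 0.1947.
Largest remainders: Gamma, Alpha, Delta, Epsilon receive the extra seats.

Eta 4, Gamma 5, Theta 4, Zeta 4, Alpha 4, Epsilon 2, Delta 5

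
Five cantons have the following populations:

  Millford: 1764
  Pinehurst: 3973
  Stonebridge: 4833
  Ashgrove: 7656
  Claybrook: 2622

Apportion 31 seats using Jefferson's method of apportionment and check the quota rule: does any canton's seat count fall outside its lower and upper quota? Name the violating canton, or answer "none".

Standard quotas: Millford 2.623, Pinehurst 5.908, Stonebridge 7.186, Ashgrove 11.384, Claybrook 3.899.
Jefferson allocation: Millford 2, Pinehurst 6, Stonebridge 7, Ashgrove 12, Claybrook 4.
Every allocation lies between the lower and upper quota.

none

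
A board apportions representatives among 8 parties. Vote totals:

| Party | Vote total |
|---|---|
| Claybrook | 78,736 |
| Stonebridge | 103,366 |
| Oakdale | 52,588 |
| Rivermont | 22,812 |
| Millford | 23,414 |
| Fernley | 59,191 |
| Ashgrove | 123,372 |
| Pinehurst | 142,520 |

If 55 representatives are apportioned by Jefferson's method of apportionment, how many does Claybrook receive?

Standard divisor 605999/55 ≈ 11018.164; standard quotas: Claybrook 7.146, Stonebridge 9.381, Oakdale 4.773, Rivermont 2.070, Millford 2.125, Fernley 5.372, Ashgrove 11.197, Pinehurst 12.935.
Rounding down gives 7, 9, 4, 2, 2, 5, 11, 12 = 52 seats, so the divisor must be adjusted.
With modified divisor 10300: modified quotas Claybrook 7.644, Stonebridge 10.036, Oakdale 5.106, Rivermont 2.215, Millford 2.273, Fernley 5.747, Ashgrove 11.978, Pinehurst 13.837.
Rounding down: Claybrook 7, Stonebridge 10, Oakdale 5, Rivermont 2, Millford 2, Fernley 5, Ashgrove 11, Pinehurst 13 (total 55).
Claybrook receives 7.

7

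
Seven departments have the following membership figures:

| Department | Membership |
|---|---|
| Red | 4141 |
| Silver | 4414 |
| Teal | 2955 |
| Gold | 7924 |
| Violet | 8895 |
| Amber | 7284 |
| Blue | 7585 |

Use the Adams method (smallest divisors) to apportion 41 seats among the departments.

Red 4, Silver 4, Teal 3, Gold 8, Violet 8, Amber 7, Blue 7

Standard divisor 43198/41 ≈ 1053.61; standard quotas: Red 3.930, Silver 4.189, Teal 2.805, Gold 7.521, Violet 8.442, Amber 6.913, Blue 7.199.
Rounding up gives 4, 5, 3, 8, 9, 7, 8 = 44 seats, so the divisor must be adjusted.
With modified divisor 1120: modified quotas Red 3.697, Silver 3.941, Teal 2.638, Gold 7.075, Violet 7.942, Amber 6.504, Blue 6.772.
Rounding up: Red 4, Silver 4, Teal 3, Gold 8, Violet 8, Amber 7, Blue 7 (total 41).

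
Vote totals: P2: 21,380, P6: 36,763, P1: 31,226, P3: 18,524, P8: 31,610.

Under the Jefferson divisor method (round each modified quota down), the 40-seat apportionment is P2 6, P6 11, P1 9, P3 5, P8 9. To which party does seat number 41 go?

Priority for the next seat is population ÷ (current seats + 1).
Priorities: P2 3054.286, P6 3063.583, P1 3122.600, P3 3087.333, P8 3161.000.
Highest priority: P8.

P8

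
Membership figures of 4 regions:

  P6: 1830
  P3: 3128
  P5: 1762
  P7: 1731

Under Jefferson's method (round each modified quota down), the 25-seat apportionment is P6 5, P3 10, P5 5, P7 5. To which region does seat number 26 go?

P6

Priority for the next seat is population ÷ (current seats + 1).
Priorities: P6 305.000, P3 284.364, P5 293.667, P7 288.500.
Highest priority: P6.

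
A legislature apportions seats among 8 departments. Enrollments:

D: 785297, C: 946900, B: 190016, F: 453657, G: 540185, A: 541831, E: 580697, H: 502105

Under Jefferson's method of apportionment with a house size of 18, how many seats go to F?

Standard divisor 4540688/18 ≈ 252260.444; standard quotas: D 3.113, C 3.754, B 0.753, F 1.798, G 2.141, A 2.148, E 2.302, H 1.990.
Rounding down gives 3, 3, 0, 1, 2, 2, 2, 1 = 14 seats, so the divisor must be adjusted.
With modified divisor 194900: modified quotas D 4.029, C 4.858, B 0.975, F 2.328, G 2.772, A 2.780, E 2.979, H 2.576.
Rounding down: D 4, C 4, B 0, F 2, G 2, A 2, E 2, H 2 (total 18).
F receives 2.

2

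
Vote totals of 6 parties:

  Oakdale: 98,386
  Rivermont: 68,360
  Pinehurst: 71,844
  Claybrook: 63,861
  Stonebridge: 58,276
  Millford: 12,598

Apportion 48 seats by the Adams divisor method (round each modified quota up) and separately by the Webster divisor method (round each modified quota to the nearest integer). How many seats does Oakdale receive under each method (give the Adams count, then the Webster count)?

12 and 13

Adams: Oakdale 12, Rivermont 9, Pinehurst 9, Claybrook 8, Stonebridge 8, Millford 2.
Webster: Oakdale 13, Rivermont 9, Pinehurst 9, Claybrook 8, Stonebridge 7, Millford 2.
Oakdale gets 12 under Adams and 13 under Webster.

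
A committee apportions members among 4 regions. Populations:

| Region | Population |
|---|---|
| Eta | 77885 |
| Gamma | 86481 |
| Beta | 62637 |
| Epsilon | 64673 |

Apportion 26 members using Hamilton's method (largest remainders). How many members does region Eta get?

7

Total 291676; standard divisor 291676/26 ≈ 11218.308.
Standard quotas: Eta 6.9427, Gamma 7.7089, Beta 5.5835, Epsilon 5.7650.
Lower quotas: Eta 6, Gamma 7, Beta 5, Epsilon 5 (sum 23, leaving 3 seats).
Remainders in descending order: Eta 0.9427, Epsilon 0.7650, Gamma 0.7089, Beta 0.5835.
The surplus seats go to Eta, Epsilon, Gamma.
Eta receives 7.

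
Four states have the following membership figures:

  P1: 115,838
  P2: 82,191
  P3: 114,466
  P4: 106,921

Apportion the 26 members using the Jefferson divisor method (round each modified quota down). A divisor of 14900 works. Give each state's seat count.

With modified divisor 14900: modified quotas P1 7.774, P2 5.516, P3 7.682, P4 7.176.
Rounding down: P1 7, P2 5, P3 7, P4 7 (total 26).

P1 7, P2 5, P3 7, P4 7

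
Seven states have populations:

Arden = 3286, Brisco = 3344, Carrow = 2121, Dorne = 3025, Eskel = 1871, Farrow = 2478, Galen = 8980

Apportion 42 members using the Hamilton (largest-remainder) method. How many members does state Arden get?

5

Standard divisor: 25105 ÷ 42 ≈ 597.738.
Standard quotas: Arden 5.4974, Brisco 5.5944, Carrow 3.5484, Dorne 5.0607, Eskel 3.1301, Farrow 4.1456, Galen 15.0233.
Lower quotas: Arden 5, Brisco 5, Carrow 3, Dorne 5, Eskel 3, Farrow 4, Galen 15 (sum 40, leaving 2 seats).
Remainders in descending order: Brisco 0.5944, Carrow 0.5484, Arden 0.4974, Farrow 0.1456, Eskel 0.1301, Dorne 0.0607, Galen 0.0233.
The surplus seats go to Brisco, Carrow.
Arden receives 5.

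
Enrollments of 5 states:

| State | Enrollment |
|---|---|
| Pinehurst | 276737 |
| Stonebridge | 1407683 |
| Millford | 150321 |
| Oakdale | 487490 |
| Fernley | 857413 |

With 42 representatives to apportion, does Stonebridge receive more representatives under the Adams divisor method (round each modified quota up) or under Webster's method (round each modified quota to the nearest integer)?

Webster

Adams: Pinehurst 4, Stonebridge 18, Millford 2, Oakdale 7, Fernley 11.
Webster: Pinehurst 4, Stonebridge 19, Millford 2, Oakdale 6, Fernley 11.
Stonebridge gets 18 under Adams and 19 under Webster.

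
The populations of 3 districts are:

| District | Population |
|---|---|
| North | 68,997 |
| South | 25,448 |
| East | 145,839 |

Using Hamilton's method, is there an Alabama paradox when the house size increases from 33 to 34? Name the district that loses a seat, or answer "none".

At 33 seats: North 9, South 4, East 20.
At 34 seats: North 10, South 3, East 21.
South drops from 4 to 3.

South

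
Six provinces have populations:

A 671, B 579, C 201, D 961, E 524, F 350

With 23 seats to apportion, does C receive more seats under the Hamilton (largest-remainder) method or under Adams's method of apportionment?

Adams

Hamilton: A 5, B 4, C 1, D 7, E 4, F 2.
Adams: A 4, B 4, C 2, D 6, E 4, F 3.
C gets 1 under Hamilton and 2 under Adams.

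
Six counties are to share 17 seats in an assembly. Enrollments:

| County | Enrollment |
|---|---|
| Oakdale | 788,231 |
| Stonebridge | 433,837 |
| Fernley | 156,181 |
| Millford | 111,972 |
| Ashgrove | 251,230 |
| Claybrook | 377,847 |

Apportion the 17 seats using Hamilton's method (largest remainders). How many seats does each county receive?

The standard divisor is 2119298/17 ≈ 124664.588.
Standard quotas: Oakdale 6.3228, Stonebridge 3.4800, Fernley 1.2528, Millford 0.8982, Ashgrove 2.0152, Claybrook 3.0309.
Lower quotas: Oakdale 6, Stonebridge 3, Fernley 1, Millford 0, Ashgrove 2, Claybrook 3 (sum 15, leaving 2 seats).
Remainders in descending order: Millford 0.8982, Stonebridge 0.4800, Oakdale 0.3228, Fernley 0.2528, Claybrook 0.0309, Ashgrove 0.0152.
Largest remainders: Millford, Stonebridge receive the extra seats.

Oakdale: 6, Stonebridge: 4, Fernley: 1, Millford: 1, Ashgrove: 2, Claybrook: 3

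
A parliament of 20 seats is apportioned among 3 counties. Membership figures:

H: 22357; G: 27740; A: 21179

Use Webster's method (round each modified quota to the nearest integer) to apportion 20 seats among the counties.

H: 6; G: 8; A: 6

Standard divisor 71276/20 ≈ 3563.8; standard quotas: H 6.273, G 7.784, A 5.943.
Rounding to the nearest integer gives H 6, G 8, A 6 — total 20, matching the house size, so no adjustment is needed.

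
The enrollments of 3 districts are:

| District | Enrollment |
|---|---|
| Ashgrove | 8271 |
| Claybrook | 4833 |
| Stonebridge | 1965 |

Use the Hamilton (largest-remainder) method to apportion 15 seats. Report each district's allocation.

Standard divisor: 15069 ÷ 15 ≈ 1004.6.
Standard quotas: Ashgrove 8.2331, Claybrook 4.8109, Stonebridge 1.9560.
Lower quotas: Ashgrove 8, Claybrook 4, Stonebridge 1 (sum 13, leaving 2 seats).
Remainders in descending order: Stonebridge 0.9560, Claybrook 0.8109, Ashgrove 0.2331.
Largest remainders: Stonebridge, Claybrook receive the extra seats.

Ashgrove: 8; Claybrook: 5; Stonebridge: 2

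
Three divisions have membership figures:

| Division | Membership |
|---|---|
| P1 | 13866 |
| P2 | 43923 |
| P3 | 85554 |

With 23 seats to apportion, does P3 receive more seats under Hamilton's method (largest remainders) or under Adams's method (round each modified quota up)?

Hamilton: P1 2, P2 7, P3 14.
Adams: P1 3, P2 7, P3 13.
P3 gets 14 under Hamilton and 13 under Adams.

Hamilton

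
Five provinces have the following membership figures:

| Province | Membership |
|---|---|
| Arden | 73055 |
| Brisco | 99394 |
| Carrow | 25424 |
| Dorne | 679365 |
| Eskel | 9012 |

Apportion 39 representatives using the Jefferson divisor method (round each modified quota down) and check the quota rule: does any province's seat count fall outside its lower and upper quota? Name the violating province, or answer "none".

Standard quotas: Arden 3.215, Brisco 4.374, Carrow 1.119, Dorne 29.896, Eskel 0.397.
Jefferson allocation: Arden 3, Brisco 4, Carrow 1, Dorne 31, Eskel 0.
Dorne has quota 29.896 (lower 29, upper 30) but receives 31 — outside the quota interval.

Dorne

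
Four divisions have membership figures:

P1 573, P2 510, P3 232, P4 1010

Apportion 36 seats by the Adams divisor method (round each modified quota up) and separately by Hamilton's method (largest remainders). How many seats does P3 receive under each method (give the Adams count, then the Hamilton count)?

Adams: P1 9, P2 8, P3 4, P4 15.
Hamilton: P1 9, P2 8, P3 3, P4 16.
P3 gets 4 under Adams and 3 under Hamilton.

4 and 3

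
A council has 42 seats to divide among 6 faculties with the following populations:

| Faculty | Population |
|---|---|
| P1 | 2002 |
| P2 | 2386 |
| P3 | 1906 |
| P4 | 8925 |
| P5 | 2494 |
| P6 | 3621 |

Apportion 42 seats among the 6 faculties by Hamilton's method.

Standard divisor: 21334 ÷ 42 ≈ 507.952.
Standard quotas: P1 3.9413, P2 4.6973, P3 3.7523, P4 17.5705, P5 4.9099, P6 7.1286.
Lower quotas: P1 3, P2 4, P3 3, P4 17, P5 4, P6 7 (sum 38, leaving 4 seats).
Remainders in descending order: P1 0.9413, P5 0.9099, P3 0.7523, P2 0.6973, P4 0.5705, P6 0.1286.
Largest remainders: P1, P5, P3, P2 receive the extra seats.

P1=4, P2=5, P3=4, P4=17, P5=5, P6=7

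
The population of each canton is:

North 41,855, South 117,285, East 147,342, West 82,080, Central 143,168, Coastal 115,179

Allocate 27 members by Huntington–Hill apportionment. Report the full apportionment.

North: 2, South: 5, East: 6, West: 3, Central: 6, Coastal: 5

With divisor 24725: modified quotas North 1.693, South 4.744, East 5.959, West 3.320, Central 5.790, Coastal 4.658.
Geometric-mean thresholds: North √(1·2)=1.414, South √(4·5)=4.472, East √(5·6)=5.477, West √(3·4)=3.464, Central √(5·6)=5.477, Coastal √(4·5)=4.472.
Each quota rounded against its threshold gives North 2, South 5, East 6, West 3, Central 6, Coastal 5 (total 27).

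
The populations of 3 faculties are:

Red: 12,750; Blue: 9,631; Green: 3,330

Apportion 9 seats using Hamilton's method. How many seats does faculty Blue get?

3

Standard divisor: 25711 ÷ 9 ≈ 2856.778.
Standard quotas: Red 4.4631, Blue 3.3713, Green 1.1656.
Lower quotas: Red 4, Blue 3, Green 1 (sum 8, leaving 1 seat).
Remainders in descending order: Red 0.4631, Blue 0.3713, Green 0.1656.
The surplus seat goes to Red.
Blue receives 3.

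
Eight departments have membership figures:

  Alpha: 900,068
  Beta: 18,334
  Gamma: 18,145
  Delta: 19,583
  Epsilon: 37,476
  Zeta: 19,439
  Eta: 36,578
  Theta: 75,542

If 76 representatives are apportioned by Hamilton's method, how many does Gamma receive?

Standard divisor: 1125165 ÷ 76 ≈ 14804.803.
Standard quotas: Alpha 60.7957, Beta 1.2384, Gamma 1.2256, Delta 1.3227, Epsilon 2.5313, Zeta 1.3130, Eta 2.4707, Theta 5.1025.
Lower quotas: Alpha 60, Beta 1, Gamma 1, Delta 1, Epsilon 2, Zeta 1, Eta 2, Theta 5 (sum 73, leaving 3 seats).
Remainders in descending order: Alpha 0.7957, Epsilon 0.5313, Eta 0.4707, Delta 0.3227, Zeta 0.3130, Beta 0.2384, Gamma 0.2256, Theta 0.1025.
The surplus seats go to Alpha, Epsilon, Eta.
Gamma receives 1.

1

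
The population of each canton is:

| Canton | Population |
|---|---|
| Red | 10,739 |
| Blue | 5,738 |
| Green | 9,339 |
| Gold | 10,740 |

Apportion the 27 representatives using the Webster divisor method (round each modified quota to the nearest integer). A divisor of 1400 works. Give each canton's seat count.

With modified divisor 1400: modified quotas Red 7.671, Blue 4.099, Green 6.671, Gold 7.671.
Rounding to the nearest integer: Red 8, Blue 4, Green 7, Gold 8 (total 27).

Red 8, Blue 4, Green 7, Gold 8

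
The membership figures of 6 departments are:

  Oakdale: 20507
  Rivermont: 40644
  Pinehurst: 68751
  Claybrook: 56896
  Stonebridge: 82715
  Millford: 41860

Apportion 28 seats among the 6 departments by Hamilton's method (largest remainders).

The standard divisor is 311373/28 ≈ 11120.464.
Standard quotas: Oakdale 1.8441, Rivermont 3.6549, Pinehurst 6.1824, Claybrook 5.1163, Stonebridge 7.4381, Millford 3.7642.
Lower quotas: Oakdale 1, Rivermont 3, Pinehurst 6, Claybrook 5, Stonebridge 7, Millford 3 (sum 25, leaving 3 seats).
Remainders in descending order: Oakdale 0.8441, Millford 0.7642, Rivermont 0.6549, Stonebridge 0.4381, Pinehurst 0.1824, Claybrook 0.1163.
The surplus seats go to Oakdale, Millford, Rivermont.

Oakdale 2, Rivermont 4, Pinehurst 6, Claybrook 5, Stonebridge 7, Millford 4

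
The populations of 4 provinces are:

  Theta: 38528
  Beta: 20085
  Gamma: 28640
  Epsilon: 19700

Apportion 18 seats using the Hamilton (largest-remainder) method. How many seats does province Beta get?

Standard divisor: 106953 ÷ 18 ≈ 5941.833.
Standard quotas: Theta 6.4842, Beta 3.3803, Gamma 4.8201, Epsilon 3.3155.
Lower quotas: Theta 6, Beta 3, Gamma 4, Epsilon 3 (sum 16, leaving 2 seats).
Remainders in descending order: Gamma 0.8201, Theta 0.4842, Beta 0.3803, Epsilon 0.3155.
Largest remainders: Gamma, Theta receive the extra seats.
Beta receives 3.

3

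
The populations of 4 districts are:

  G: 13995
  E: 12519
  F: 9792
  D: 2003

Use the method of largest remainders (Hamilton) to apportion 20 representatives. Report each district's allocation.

The standard divisor is 38309/20 ≈ 1915.45.
Standard quotas: G 7.3064, E 6.5358, F 5.1121, D 1.0457.
Lower quotas: G 7, E 6, F 5, D 1 (sum 19, leaving 1 seat).
Remainders in descending order: E 0.5358, G 0.3064, F 0.1121, D 0.0457.
Largest remainder: E receives the extra seat.

G 7, E 7, F 5, D 1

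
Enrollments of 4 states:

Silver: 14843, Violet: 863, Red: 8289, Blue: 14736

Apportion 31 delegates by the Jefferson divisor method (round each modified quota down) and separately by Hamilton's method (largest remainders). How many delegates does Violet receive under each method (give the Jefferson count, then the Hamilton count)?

Jefferson: Silver 12, Violet 0, Red 7, Blue 12.
Hamilton: Silver 12, Violet 1, Red 6, Blue 12.
Violet gets 0 under Jefferson and 1 under Hamilton.

0 and 1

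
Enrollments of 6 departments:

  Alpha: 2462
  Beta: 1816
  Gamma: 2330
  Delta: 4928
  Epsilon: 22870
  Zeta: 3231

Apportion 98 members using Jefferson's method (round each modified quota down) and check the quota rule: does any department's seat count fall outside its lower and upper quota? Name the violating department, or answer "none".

Standard quotas: Alpha 6.411, Beta 4.729, Gamma 6.067, Delta 12.832, Epsilon 59.549, Zeta 8.413.
Jefferson allocation: Alpha 6, Beta 4, Gamma 6, Delta 13, Epsilon 61, Zeta 8.
Epsilon has quota 59.549 (lower 59, upper 60) but receives 61 — outside the quota interval.

Epsilon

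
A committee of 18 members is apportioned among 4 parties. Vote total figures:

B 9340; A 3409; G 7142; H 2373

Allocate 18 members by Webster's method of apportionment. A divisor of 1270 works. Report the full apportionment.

B=7, A=3, G=6, H=2

With modified divisor 1270: modified quotas B 7.354, A 2.684, G 5.624, H 1.869.
Rounding to the nearest integer: B 7, A 3, G 6, H 2 (total 18).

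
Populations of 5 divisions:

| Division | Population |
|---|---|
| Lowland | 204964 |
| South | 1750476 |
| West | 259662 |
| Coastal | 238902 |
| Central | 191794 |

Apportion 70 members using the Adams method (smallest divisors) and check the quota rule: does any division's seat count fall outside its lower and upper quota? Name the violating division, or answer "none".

Standard quotas: Lowland 5.423, South 46.312, West 6.870, Coastal 6.321, Central 5.074.
Adams allocation: Lowland 6, South 45, West 7, Coastal 7, Central 5.
South has quota 46.312 (lower 46, upper 47) but receives 45 — outside the quota interval.

South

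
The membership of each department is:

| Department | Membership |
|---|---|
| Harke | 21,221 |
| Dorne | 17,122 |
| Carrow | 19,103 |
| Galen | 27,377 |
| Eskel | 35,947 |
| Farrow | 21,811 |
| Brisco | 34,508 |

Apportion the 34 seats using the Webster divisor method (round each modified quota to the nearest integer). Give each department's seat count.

Standard divisor 177089/34 ≈ 5208.5; standard quotas: Harke 4.074, Dorne 3.287, Carrow 3.668, Galen 5.256, Eskel 6.902, Farrow 4.188, Brisco 6.625.
Rounding to the nearest integer gives Harke 4, Dorne 3, Carrow 4, Galen 5, Eskel 7, Farrow 4, Brisco 7 — total 34, matching the house size, so no adjustment is needed.

Harke=4, Dorne=3, Carrow=4, Galen=5, Eskel=7, Farrow=4, Brisco=7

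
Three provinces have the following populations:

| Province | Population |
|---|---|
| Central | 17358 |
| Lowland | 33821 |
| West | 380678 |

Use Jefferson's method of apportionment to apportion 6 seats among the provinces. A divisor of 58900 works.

Central: 0; Lowland: 0; West: 6

With modified divisor 58900: modified quotas Central 0.295, Lowland 0.574, West 6.463.
Rounding down: Central 0, Lowland 0, West 6 (total 6).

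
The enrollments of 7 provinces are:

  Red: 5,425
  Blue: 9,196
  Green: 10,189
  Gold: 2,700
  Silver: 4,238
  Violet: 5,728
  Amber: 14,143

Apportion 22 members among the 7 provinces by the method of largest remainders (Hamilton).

Red=2; Blue=4; Green=4; Gold=1; Silver=2; Violet=3; Amber=6

Total 51619; standard divisor 51619/22 ≈ 2346.318.
Standard quotas: Red 2.3121, Blue 3.9193, Green 4.3425, Gold 1.1507, Silver 1.8062, Violet 2.4413, Amber 6.0277.
Lower quotas: Red 2, Blue 3, Green 4, Gold 1, Silver 1, Violet 2, Amber 6 (sum 19, leaving 3 seats).
Remainders in descending order: Blue 0.9193, Silver 0.8062, Violet 0.4413, Green 0.3425, Red 0.3121, Gold 0.1507, Amber 0.0277.
The surplus seats go to Blue, Silver, Violet.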